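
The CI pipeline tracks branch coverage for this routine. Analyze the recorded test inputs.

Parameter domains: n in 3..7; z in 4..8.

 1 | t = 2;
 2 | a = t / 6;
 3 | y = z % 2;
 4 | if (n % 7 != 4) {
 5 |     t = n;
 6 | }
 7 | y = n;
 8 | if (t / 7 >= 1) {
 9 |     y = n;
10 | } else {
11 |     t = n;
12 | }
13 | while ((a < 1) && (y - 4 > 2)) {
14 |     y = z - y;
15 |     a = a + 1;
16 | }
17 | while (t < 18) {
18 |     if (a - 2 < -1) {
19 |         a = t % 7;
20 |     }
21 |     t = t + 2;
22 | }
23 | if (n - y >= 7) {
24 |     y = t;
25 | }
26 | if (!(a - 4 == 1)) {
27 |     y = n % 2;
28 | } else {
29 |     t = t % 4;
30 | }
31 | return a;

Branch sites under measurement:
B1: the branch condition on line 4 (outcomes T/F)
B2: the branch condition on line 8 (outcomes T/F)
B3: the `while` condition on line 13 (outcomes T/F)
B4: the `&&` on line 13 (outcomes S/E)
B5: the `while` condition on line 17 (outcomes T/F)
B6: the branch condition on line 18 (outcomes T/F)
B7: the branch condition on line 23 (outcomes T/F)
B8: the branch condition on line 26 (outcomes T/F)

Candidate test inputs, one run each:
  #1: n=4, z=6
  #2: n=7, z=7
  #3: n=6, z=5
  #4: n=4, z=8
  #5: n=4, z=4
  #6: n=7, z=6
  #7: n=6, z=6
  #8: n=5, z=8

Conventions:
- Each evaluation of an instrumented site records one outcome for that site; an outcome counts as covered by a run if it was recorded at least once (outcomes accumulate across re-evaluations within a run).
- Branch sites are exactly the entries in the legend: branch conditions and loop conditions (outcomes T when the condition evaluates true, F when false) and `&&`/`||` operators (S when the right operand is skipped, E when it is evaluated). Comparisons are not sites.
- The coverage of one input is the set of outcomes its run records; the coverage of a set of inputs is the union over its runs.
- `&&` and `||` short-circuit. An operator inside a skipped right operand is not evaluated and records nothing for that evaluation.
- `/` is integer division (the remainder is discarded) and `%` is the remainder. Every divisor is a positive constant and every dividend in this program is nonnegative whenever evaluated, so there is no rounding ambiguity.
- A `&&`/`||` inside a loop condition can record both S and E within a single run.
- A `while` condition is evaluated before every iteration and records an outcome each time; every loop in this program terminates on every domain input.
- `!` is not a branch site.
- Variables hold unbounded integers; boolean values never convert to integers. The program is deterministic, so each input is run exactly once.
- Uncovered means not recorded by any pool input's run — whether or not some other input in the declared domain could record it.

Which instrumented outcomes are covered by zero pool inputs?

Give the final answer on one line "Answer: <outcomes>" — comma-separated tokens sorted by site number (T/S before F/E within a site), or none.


#1 (n=4, z=6) -> B1->F, B2->F, B4->E, B3->F, B5->T, B6->T, B5->T, B6->F, B5->T, B6->F, B5->T, B6->F, B5->T, B6->F, ...; covered: B1=F, B2=F, B3=F, B4=E, B5=T, B5=F, B6=T, B6=F, B7=F, B8=T
#2 (n=7, z=7) -> B1->T, B2->T, B4->E, B3->T, B4->S, B3->F, B5->T, B6->F, B5->T, B6->F, B5->T, B6->F, B5->T, B6->F, ...; covered: B1=T, B2=T, B3=T, B3=F, B4=S, B4=E, B5=T, B5=F, B6=F, B7=T, B8=T
#3 (n=6, z=5) -> B1->T, B2->F, B4->E, B3->F, B5->T, B6->T, B5->T, B6->F, B5->T, B6->F, B5->T, B6->F, B5->T, B6->F, ...; covered: B1=T, B2=F, B3=F, B4=E, B5=T, B5=F, B6=T, B6=F, B7=F, B8=T
#4 (n=4, z=8) -> B1->F, B2->F, B4->E, B3->F, B5->T, B6->T, B5->T, B6->F, B5->T, B6->F, B5->T, B6->F, B5->T, B6->F, ...; covered: B1=F, B2=F, B3=F, B4=E, B5=T, B5=F, B6=T, B6=F, B7=F, B8=T
#5 (n=4, z=4) -> B1->F, B2->F, B4->E, B3->F, B5->T, B6->T, B5->T, B6->F, B5->T, B6->F, B5->T, B6->F, B5->T, B6->F, ...; covered: B1=F, B2=F, B3=F, B4=E, B5=T, B5=F, B6=T, B6=F, B7=F, B8=T
#6 (n=7, z=6) -> B1->T, B2->T, B4->E, B3->T, B4->S, B3->F, B5->T, B6->F, B5->T, B6->F, B5->T, B6->F, B5->T, B6->F, ...; covered: B1=T, B2=T, B3=T, B3=F, B4=S, B4=E, B5=T, B5=F, B6=F, B7=T, B8=T
#7 (n=6, z=6) -> B1->T, B2->F, B4->E, B3->F, B5->T, B6->T, B5->T, B6->F, B5->T, B6->F, B5->T, B6->F, B5->T, B6->F, ...; covered: B1=T, B2=F, B3=F, B4=E, B5=T, B5=F, B6=T, B6=F, B7=F, B8=T
#8 (n=5, z=8) -> B1->T, B2->F, B4->E, B3->F, B5->T, B6->T, B5->T, B6->F, B5->T, B6->F, B5->T, B6->F, B5->T, B6->F, ...; covered: B1=T, B2=F, B3=F, B4=E, B5=T, B5=F, B6=T, B6=F, B7=F, B8=F
union over the pool: B1=T, B1=F, B2=T, B2=F, B3=T, B3=F, B4=S, B4=E, B5=T, B5=F, B6=T, B6=F, B7=T, B7=F, B8=T, B8=F
uncovered (0 of 16): none
Answer: none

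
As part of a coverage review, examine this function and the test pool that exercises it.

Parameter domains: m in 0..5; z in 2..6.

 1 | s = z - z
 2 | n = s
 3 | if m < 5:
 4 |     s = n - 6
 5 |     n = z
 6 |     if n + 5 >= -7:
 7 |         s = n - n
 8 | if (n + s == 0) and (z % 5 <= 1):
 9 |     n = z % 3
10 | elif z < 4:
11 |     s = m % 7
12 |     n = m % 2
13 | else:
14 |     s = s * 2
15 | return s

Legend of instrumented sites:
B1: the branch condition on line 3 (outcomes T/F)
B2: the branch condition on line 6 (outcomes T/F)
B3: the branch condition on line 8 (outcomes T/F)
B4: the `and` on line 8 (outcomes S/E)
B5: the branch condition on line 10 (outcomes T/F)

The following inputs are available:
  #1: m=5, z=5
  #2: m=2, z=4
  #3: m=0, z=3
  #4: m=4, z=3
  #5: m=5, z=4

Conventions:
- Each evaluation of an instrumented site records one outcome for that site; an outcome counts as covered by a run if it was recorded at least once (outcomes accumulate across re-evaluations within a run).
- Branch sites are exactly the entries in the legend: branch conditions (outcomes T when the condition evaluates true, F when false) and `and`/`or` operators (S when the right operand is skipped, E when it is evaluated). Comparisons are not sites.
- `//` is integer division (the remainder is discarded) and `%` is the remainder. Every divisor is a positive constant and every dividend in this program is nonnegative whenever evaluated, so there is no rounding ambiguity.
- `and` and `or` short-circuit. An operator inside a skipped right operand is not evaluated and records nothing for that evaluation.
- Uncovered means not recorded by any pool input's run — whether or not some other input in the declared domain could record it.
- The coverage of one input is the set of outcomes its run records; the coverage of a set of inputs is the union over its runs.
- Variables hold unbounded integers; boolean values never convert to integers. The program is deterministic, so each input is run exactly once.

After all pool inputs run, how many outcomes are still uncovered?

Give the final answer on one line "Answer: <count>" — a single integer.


#1 (m=5, z=5) -> covered: B1=F, B3=T, B4=E
#2 (m=2, z=4) -> covered: B1=T, B2=T, B3=F, B4=S, B5=F
#3 (m=0, z=3) -> covered: B1=T, B2=T, B3=F, B4=S, B5=T
#4 (m=4, z=3) -> covered: B1=T, B2=T, B3=F, B4=S, B5=T
#5 (m=5, z=4) -> covered: B1=F, B3=F, B4=E, B5=F
union over the pool: B1=T, B1=F, B2=T, B3=T, B3=F, B4=S, B4=E, B5=T, B5=F
uncovered (1 of 10): B2=F
Answer: 1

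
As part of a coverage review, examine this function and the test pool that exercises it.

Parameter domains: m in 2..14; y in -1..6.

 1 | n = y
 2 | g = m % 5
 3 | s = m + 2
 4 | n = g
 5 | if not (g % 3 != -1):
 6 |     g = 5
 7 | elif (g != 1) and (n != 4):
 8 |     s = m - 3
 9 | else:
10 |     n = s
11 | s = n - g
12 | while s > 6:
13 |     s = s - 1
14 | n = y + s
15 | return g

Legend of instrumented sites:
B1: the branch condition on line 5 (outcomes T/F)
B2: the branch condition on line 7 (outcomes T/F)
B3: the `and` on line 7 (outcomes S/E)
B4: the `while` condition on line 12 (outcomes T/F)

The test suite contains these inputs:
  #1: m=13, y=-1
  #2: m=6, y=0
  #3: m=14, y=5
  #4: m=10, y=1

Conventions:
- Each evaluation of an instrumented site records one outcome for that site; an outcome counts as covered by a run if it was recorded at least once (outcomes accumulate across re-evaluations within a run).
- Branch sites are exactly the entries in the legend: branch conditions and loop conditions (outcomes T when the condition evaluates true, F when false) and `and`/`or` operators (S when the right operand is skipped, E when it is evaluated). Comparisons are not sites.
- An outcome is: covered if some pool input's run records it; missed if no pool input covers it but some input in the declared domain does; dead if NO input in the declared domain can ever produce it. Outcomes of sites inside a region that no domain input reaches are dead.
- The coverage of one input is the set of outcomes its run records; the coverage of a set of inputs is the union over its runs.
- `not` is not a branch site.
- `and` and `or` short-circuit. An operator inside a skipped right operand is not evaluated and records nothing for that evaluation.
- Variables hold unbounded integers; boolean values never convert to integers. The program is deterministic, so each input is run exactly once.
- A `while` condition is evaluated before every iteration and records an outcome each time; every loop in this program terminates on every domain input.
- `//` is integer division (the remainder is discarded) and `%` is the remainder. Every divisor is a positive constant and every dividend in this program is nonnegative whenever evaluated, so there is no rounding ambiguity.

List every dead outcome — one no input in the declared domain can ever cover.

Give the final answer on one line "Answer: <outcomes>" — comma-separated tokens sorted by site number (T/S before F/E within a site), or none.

exhaustive pass over the 104-input domain:
  B1=T: zero occurrences over every domain input -> dead
  reachable outcomes have witnesses, e.g. B1=F (e.g. m=2, y=-1), B2=T (e.g. m=2, y=-1), B2=F (e.g. m=4, y=-1), B3=S (e.g. m=6, y=-1)

Answer: B1=T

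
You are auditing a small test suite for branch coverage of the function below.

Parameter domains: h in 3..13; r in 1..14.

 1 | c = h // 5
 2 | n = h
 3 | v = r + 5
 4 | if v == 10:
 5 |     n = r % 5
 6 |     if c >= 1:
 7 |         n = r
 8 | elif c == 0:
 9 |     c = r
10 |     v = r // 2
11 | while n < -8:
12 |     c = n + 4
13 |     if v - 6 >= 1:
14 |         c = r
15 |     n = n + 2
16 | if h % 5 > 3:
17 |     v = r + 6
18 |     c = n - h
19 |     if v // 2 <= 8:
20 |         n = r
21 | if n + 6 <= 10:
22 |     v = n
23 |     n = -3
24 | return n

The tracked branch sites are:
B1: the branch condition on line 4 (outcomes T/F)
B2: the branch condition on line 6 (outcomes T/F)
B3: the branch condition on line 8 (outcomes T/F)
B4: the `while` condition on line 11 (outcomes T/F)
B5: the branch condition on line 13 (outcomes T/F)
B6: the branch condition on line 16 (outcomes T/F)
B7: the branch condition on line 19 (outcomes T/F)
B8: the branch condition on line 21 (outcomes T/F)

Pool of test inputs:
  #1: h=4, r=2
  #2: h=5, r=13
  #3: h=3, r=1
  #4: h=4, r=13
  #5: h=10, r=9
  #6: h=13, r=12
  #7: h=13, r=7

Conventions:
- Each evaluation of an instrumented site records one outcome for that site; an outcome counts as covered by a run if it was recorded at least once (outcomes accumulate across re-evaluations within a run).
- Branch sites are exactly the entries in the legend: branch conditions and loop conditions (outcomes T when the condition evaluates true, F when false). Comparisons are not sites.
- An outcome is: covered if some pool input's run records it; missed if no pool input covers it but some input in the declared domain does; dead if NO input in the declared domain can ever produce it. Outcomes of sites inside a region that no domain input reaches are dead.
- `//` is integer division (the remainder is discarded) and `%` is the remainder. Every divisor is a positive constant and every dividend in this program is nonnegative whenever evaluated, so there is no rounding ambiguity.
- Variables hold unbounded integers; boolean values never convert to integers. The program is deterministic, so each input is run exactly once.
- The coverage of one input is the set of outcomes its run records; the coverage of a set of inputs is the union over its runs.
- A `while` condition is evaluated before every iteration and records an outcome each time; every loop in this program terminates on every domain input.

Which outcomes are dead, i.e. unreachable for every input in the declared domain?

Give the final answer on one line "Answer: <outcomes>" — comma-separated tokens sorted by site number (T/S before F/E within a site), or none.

exhaustive pass over the 154-input domain:
  B4=T: unreachable across the whole domain -> dead
  B5=T: unreachable across the whole domain -> dead
  B5=F: unreachable across the whole domain -> dead
  reachable outcomes have witnesses, e.g. B1=T (e.g. h=3, r=5), B1=F (e.g. h=3, r=1), B2=T (e.g. h=5, r=5), B2=F (e.g. h=3, r=5)

Answer: B4=T, B5=T, B5=F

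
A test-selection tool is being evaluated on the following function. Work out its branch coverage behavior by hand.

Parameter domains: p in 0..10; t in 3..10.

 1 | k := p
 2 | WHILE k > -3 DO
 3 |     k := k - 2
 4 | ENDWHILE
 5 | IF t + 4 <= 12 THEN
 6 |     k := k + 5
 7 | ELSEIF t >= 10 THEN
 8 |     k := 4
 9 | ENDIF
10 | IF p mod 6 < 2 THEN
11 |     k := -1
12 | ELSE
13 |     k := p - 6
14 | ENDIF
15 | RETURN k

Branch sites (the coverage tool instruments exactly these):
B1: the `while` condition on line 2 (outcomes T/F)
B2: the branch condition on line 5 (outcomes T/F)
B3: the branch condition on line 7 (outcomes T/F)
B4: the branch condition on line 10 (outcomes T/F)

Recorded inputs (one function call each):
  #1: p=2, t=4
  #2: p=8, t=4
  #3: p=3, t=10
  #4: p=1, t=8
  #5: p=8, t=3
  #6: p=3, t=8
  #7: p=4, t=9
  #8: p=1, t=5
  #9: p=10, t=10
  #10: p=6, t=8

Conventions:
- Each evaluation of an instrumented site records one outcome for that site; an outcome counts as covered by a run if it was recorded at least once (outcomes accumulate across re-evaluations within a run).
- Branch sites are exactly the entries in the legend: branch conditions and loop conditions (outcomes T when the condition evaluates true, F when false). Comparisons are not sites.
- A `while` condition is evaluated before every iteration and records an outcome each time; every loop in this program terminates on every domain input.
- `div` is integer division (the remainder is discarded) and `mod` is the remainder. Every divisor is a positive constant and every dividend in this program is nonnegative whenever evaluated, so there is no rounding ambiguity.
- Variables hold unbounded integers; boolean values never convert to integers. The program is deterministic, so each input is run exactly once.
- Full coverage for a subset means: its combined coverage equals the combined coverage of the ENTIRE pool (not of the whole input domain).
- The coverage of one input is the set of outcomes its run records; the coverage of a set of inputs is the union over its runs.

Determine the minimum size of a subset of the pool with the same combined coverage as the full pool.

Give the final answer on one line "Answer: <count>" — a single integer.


input #1, p=2, t=4: outcomes B1=T, B1=F, B2=T, B4=F
input #2, p=8, t=4: outcomes B1=T, B1=F, B2=T, B4=F
input #3, p=3, t=10: outcomes B1=T, B1=F, B2=F, B3=T, B4=F
input #4, p=1, t=8: outcomes B1=T, B1=F, B2=T, B4=T
input #5, p=8, t=3: outcomes B1=T, B1=F, B2=T, B4=F
input #6, p=3, t=8: outcomes B1=T, B1=F, B2=T, B4=F
input #7, p=4, t=9: outcomes B1=T, B1=F, B2=F, B3=F, B4=F
input #8, p=1, t=5: outcomes B1=T, B1=F, B2=T, B4=T
input #9, p=10, t=10: outcomes B1=T, B1=F, B2=F, B3=T, B4=F
input #10, p=6, t=8: outcomes B1=T, B1=F, B2=T, B4=T
union over all inputs: B1=T, B1=F, B2=T, B2=F, B3=T, B3=F, B4=T, B4=F (8 outcomes)
no size-1 subset reaches all 8 outcomes (best union: 5/8)
no size-2 subset reaches all 8 outcomes (best union: 7/8)
size 3: inputs {3, 4, 7} cover all 8 outcomes, and no lexicographically smaller subset of this size does
Answer: 3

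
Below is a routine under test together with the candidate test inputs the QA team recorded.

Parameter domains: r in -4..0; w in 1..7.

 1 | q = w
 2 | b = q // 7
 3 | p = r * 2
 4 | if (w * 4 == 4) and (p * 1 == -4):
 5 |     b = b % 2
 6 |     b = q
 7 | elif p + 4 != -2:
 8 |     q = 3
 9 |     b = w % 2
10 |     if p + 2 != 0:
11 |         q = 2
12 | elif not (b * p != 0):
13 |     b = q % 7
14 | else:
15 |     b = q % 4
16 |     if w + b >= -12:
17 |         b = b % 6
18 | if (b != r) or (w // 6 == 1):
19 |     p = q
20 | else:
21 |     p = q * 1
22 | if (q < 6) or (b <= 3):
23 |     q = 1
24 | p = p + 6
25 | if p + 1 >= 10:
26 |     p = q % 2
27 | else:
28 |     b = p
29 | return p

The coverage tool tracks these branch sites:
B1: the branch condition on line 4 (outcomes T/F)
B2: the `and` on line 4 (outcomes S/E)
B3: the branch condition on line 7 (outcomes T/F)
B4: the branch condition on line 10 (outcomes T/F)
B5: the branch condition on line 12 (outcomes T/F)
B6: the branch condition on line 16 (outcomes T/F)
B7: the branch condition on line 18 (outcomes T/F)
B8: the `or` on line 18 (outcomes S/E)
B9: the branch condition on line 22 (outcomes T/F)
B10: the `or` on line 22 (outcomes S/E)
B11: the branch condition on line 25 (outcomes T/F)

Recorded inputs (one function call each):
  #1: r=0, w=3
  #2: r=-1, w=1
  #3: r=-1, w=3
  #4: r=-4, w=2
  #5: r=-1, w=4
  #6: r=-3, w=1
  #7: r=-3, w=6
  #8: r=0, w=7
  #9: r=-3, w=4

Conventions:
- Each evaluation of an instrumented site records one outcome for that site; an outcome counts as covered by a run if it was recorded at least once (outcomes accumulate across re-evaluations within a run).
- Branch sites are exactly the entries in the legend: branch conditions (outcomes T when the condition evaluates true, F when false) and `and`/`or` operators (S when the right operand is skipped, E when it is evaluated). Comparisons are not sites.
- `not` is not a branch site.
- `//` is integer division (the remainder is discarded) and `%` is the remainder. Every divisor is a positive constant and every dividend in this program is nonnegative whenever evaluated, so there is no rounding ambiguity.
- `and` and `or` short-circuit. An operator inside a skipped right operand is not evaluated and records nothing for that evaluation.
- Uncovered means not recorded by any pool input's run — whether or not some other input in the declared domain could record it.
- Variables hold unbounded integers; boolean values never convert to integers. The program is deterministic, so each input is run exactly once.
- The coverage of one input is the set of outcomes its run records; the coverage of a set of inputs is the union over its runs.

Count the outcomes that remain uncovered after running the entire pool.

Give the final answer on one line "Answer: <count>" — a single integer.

test 1 (r=0, w=3) fires B2->S, B1->F, B3->T, B4->T, B8->S, B7->T, B10->S, B9->T, B11->F; hits B1=F, B2=S, B3=T, B4=T, B7=T, B8=S, B9=T, B10=S, B11=F
test 2 (r=-1, w=1) fires B2->E, B1->F, B3->T, B4->F, B8->S, B7->T, B10->S, B9->T, B11->T; hits B1=F, B2=E, B3=T, B4=F, B7=T, B8=S, B9=T, B10=S, B11=T
test 3 (r=-1, w=3) fires B2->S, B1->F, B3->T, B4->F, B8->S, B7->T, B10->S, B9->T, B11->T; hits B1=F, B2=S, B3=T, B4=F, B7=T, B8=S, B9=T, B10=S, B11=T
test 4 (r=-4, w=2) fires B2->S, B1->F, B3->T, B4->T, B8->S, B7->T, B10->S, B9->T, B11->F; hits B1=F, B2=S, B3=T, B4=T, B7=T, B8=S, B9=T, B10=S, B11=F
test 5 (r=-1, w=4) fires B2->S, B1->F, B3->T, B4->F, B8->S, B7->T, B10->S, B9->T, B11->T; hits B1=F, B2=S, B3=T, B4=F, B7=T, B8=S, B9=T, B10=S, B11=T
test 6 (r=-3, w=1) fires B2->E, B1->F, B3->F, B5->T, B8->S, B7->T, B10->S, B9->T, B11->F; hits B1=F, B2=E, B3=F, B5=T, B7=T, B8=S, B9=T, B10=S, B11=F
test 7 (r=-3, w=6) fires B2->S, B1->F, B3->F, B5->T, B8->S, B7->T, B10->E, B9->F, B11->T; hits B1=F, B2=S, B3=F, B5=T, B7=T, B8=S, B9=F, B10=E, B11=T
test 8 (r=0, w=7) fires B2->S, B1->F, B3->T, B4->T, B8->S, B7->T, B10->S, B9->T, B11->F; hits B1=F, B2=S, B3=T, B4=T, B7=T, B8=S, B9=T, B10=S, B11=F
test 9 (r=-3, w=4) fires B2->S, B1->F, B3->F, B5->T, B8->S, B7->T, B10->S, B9->T, B11->T; hits B1=F, B2=S, B3=F, B5=T, B7=T, B8=S, B9=T, B10=S, B11=T
union over the pool: B1=F, B2=S, B2=E, B3=T, B3=F, B4=T, B4=F, B5=T, B7=T, B8=S, B9=T, B9=F, B10=S, B10=E, B11=T, B11=F
uncovered (6 of 22): B1=T, B5=F, B6=T, B6=F, B7=F, B8=E

Answer: 6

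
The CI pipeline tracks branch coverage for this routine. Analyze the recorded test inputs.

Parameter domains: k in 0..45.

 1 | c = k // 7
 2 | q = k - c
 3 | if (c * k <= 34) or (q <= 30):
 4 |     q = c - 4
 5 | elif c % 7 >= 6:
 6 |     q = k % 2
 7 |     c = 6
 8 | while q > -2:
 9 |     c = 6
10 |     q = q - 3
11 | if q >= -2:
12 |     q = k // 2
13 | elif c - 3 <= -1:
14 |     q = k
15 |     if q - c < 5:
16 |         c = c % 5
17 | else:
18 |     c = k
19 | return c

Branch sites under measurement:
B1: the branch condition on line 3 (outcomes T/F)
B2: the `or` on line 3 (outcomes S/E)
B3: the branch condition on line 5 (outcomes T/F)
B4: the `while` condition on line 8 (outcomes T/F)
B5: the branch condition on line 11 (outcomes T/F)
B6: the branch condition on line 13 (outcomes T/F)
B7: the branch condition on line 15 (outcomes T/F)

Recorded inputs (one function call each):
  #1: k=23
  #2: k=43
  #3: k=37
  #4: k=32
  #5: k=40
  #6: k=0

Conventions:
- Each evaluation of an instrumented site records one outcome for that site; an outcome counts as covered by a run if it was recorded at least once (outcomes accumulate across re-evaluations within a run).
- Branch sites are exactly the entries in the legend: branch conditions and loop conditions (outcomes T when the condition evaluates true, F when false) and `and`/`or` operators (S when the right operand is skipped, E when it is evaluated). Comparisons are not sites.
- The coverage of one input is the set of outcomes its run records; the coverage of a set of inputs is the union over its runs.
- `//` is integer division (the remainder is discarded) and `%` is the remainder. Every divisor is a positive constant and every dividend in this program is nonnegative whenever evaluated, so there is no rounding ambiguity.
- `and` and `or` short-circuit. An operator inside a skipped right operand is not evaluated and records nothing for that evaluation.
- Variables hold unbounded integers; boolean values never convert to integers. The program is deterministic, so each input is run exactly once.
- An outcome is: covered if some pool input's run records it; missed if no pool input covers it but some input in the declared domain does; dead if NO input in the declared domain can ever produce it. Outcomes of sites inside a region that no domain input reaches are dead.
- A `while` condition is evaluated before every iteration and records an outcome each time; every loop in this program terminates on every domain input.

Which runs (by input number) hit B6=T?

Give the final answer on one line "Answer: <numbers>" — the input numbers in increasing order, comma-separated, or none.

input #1 (k=23): does not record B6=T
input #2 (k=43): does not record B6=T
input #3 (k=37): does not record B6=T
input #4 (k=32): does not record B6=T
input #5 (k=40): does not record B6=T
input #6 (k=0): records B6=T

Answer: 6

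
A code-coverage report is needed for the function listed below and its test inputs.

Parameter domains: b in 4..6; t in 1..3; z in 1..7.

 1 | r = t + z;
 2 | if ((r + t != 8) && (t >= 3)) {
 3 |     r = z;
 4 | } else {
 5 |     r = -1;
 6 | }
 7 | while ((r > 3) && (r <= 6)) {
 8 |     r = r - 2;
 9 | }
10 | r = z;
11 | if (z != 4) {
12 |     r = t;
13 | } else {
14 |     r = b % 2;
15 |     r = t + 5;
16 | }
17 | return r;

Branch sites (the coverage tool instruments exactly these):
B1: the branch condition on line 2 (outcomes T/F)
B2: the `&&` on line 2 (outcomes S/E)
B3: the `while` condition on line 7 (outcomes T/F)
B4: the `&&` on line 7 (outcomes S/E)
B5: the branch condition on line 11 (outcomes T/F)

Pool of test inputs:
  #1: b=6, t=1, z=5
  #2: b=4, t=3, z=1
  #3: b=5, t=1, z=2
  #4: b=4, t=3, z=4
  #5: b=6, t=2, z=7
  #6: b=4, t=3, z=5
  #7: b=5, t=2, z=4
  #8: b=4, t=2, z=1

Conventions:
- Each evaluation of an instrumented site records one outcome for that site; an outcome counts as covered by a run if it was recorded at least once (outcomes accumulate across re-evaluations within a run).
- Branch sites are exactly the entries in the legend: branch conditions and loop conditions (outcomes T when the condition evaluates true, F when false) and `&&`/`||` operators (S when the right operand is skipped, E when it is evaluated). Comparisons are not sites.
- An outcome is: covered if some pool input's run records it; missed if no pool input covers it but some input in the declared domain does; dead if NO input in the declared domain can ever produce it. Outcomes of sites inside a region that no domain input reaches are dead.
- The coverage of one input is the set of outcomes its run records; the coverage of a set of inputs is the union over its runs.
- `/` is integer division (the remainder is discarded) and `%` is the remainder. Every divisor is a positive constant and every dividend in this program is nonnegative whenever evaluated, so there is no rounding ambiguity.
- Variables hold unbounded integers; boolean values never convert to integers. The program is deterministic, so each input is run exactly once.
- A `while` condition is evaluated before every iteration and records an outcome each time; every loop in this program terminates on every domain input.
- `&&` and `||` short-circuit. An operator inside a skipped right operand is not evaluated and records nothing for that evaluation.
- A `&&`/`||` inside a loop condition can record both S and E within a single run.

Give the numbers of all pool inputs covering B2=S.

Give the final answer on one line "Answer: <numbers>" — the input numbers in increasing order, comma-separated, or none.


input #1 (b=6, t=1, z=5): misses B2=S
input #2 (b=4, t=3, z=1): misses B2=S
input #3 (b=5, t=1, z=2): misses B2=S
input #4 (b=4, t=3, z=4): misses B2=S
input #5 (b=6, t=2, z=7): misses B2=S
input #6 (b=4, t=3, z=5): misses B2=S
input #7 (b=5, t=2, z=4): covers B2=S
input #8 (b=4, t=2, z=1): misses B2=S
Answer: 7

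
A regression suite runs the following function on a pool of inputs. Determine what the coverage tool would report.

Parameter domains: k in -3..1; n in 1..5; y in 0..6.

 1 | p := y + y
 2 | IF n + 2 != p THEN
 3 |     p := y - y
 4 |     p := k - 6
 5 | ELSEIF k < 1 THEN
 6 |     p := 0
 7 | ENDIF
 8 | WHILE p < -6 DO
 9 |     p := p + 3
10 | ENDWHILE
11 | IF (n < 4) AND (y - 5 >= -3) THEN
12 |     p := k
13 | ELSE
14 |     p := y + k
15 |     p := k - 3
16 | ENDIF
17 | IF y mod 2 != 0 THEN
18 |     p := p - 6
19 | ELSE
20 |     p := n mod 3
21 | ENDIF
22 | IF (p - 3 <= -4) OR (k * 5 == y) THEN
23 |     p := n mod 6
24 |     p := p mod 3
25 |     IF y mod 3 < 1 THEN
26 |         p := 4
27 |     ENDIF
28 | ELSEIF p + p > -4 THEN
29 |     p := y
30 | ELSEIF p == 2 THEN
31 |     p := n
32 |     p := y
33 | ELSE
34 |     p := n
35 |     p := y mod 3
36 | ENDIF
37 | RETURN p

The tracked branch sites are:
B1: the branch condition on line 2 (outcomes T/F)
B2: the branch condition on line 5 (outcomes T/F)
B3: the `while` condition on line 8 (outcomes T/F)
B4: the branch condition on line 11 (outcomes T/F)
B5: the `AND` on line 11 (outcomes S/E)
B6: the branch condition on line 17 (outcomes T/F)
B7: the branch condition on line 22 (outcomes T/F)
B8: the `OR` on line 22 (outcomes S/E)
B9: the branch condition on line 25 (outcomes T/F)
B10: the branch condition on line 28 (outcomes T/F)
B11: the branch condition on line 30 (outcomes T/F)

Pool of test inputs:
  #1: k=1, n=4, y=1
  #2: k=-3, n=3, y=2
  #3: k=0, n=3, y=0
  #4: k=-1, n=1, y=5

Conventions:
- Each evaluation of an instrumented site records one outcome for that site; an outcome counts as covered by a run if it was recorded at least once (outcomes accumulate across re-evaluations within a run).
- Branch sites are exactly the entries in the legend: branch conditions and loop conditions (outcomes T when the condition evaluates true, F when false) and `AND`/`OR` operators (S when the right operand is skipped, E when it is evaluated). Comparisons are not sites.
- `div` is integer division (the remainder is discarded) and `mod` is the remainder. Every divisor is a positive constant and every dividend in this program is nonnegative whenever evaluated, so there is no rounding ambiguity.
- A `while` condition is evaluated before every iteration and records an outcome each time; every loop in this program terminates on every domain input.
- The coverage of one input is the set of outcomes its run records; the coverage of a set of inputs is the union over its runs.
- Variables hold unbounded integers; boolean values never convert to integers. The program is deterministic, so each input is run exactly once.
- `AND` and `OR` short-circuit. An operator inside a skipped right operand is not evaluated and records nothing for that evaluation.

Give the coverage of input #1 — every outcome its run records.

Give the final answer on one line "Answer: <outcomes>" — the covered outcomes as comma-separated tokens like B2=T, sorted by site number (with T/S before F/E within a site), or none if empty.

Simulating input #1 (k=1, n=4, y=1) step by step:
  B1->T, B3->F, B5->S, B4->F, B6->T, B8->S, B7->T, B9->F
as a set, this run covers: B1=T, B3=F, B4=F, B5=S, B6=T, B7=T, B8=S, B9=F

Answer: B1=T, B3=F, B4=F, B5=S, B6=T, B7=T, B8=S, B9=F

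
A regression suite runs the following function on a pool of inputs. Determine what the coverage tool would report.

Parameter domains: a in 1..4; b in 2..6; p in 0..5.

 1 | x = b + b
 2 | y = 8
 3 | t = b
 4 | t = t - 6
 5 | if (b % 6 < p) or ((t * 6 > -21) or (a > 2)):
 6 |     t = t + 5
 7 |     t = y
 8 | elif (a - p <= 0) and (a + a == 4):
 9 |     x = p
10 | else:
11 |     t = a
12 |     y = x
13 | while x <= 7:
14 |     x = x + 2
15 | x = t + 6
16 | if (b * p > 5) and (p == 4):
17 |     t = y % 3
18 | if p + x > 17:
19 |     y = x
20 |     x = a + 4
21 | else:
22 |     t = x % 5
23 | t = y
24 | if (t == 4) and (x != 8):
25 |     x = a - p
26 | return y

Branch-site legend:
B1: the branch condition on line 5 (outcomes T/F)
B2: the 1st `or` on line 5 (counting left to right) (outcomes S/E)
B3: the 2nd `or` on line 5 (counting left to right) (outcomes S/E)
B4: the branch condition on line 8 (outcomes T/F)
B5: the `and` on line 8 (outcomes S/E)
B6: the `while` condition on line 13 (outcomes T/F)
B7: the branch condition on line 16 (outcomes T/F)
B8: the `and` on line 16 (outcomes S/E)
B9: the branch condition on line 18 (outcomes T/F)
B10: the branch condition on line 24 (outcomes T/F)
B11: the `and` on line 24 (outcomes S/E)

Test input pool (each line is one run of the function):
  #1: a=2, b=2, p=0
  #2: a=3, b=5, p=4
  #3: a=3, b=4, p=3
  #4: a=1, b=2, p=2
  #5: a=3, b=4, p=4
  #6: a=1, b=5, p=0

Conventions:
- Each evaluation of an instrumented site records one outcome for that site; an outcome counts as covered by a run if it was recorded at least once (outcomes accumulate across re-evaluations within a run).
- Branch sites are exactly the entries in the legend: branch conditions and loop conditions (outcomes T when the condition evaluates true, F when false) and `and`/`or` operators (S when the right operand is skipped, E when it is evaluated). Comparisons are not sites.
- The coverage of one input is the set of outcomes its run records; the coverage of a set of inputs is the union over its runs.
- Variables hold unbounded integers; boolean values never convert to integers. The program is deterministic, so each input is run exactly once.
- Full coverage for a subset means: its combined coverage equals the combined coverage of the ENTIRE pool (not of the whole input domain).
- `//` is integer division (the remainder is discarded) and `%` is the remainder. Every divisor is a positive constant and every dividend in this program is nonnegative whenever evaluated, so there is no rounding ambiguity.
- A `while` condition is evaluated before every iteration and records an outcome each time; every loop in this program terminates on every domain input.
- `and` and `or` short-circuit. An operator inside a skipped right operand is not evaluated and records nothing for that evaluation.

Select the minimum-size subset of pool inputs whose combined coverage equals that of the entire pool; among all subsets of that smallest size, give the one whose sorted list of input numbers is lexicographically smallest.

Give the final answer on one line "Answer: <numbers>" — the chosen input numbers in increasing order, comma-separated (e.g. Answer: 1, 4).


input #1 (a=2, b=2, p=0): events B2->E, B3->E, B1->F, B5->S, B4->F, B6->T, B6->T, B6->F, B8->S, B7->F, B9->F, B11->E, B10->F; covers B1=F, B2=E, B3=E, B4=F, B5=S, B6=T, B6=F, B7=F, B8=S, B9=F, B10=F, B11=E
input #2 (a=3, b=5, p=4): events B2->E, B3->S, B1->T, B6->F, B8->E, B7->T, B9->T, B11->S, B10->F; covers B1=T, B2=E, B3=S, B6=F, B7=T, B8=E, B9=T, B10=F, B11=S
input #3 (a=3, b=4, p=3): events B2->E, B3->S, B1->T, B6->F, B8->E, B7->F, B9->F, B11->S, B10->F; covers B1=T, B2=E, B3=S, B6=F, B7=F, B8=E, B9=F, B10=F, B11=S
input #4 (a=1, b=2, p=2): events B2->E, B3->E, B1->F, B5->E, B4->F, B6->T, B6->T, B6->F, B8->S, B7->F, B9->F, B11->E, B10->T; covers B1=F, B2=E, B3=E, B4=F, B5=E, B6=T, B6=F, B7=F, B8=S, B9=F, B10=T, B11=E
input #5 (a=3, b=4, p=4): events B2->E, B3->S, B1->T, B6->F, B8->E, B7->T, B9->T, B11->S, B10->F; covers B1=T, B2=E, B3=S, B6=F, B7=T, B8=E, B9=T, B10=F, B11=S
input #6 (a=1, b=5, p=0): events B2->E, B3->S, B1->T, B6->F, B8->S, B7->F, B9->F, B11->S, B10->F; covers B1=T, B2=E, B3=S, B6=F, B7=F, B8=S, B9=F, B10=F, B11=S
together the pool reaches 20 outcomes: B1=T, B1=F, B2=E, B3=S, B3=E, B4=F, B5=S, B5=E, B6=T, B6=F, B7=T, B7=F, B8=S, B8=E, B9=T, B9=F, B10=T, B10=F, B11=S, B11=E
no size-1 subset reaches all 20 outcomes (best union: 12/20)
no size-2 subset reaches all 20 outcomes (best union: 19/20)
at size 3, {1, 2, 4} reaches all 20 outcomes; every lexicographically earlier size-3 subset fails
Answer: 1, 2, 4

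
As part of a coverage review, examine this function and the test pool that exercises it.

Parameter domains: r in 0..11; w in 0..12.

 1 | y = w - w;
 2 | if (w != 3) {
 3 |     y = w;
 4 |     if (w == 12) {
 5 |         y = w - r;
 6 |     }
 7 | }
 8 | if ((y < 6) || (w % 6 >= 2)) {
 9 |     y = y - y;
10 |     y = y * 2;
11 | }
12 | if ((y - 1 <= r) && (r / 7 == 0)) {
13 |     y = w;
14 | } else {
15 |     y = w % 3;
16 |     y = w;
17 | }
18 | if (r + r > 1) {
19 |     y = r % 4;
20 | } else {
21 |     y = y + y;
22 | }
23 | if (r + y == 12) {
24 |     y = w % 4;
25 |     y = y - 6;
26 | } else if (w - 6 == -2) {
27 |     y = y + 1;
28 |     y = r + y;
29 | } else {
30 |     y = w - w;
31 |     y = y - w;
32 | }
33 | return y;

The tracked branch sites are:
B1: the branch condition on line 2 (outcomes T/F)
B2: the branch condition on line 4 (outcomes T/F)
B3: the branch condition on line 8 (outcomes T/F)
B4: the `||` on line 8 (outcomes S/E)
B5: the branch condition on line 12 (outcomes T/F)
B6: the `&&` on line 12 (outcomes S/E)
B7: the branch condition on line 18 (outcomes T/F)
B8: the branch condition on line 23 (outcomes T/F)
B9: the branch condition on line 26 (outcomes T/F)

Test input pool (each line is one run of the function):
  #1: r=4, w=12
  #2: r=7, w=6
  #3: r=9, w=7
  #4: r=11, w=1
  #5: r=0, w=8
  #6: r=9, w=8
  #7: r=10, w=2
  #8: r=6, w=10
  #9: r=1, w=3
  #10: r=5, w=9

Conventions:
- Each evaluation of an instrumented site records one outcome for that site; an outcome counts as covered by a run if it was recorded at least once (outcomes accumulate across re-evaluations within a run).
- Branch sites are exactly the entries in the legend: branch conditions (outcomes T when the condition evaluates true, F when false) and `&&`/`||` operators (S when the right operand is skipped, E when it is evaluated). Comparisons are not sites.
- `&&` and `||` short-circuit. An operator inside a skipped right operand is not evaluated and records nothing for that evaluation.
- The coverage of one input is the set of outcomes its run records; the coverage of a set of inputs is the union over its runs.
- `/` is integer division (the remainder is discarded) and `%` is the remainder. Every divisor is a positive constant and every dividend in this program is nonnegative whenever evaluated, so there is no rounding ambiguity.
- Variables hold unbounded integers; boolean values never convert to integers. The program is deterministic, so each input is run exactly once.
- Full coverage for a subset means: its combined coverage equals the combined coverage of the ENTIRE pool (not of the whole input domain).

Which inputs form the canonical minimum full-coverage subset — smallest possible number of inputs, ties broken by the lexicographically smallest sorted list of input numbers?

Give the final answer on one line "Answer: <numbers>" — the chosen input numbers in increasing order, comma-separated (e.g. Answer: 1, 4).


input #1 (r=4, w=12): events B1->T, B2->T, B4->E, B3->F, B6->S, B5->F, B7->T, B8->F, B9->F; covers B1=T, B2=T, B3=F, B4=E, B5=F, B6=S, B7=T, B8=F, B9=F
input #2 (r=7, w=6): events B1->T, B2->F, B4->E, B3->F, B6->E, B5->F, B7->T, B8->F, B9->F; covers B1=T, B2=F, B3=F, B4=E, B5=F, B6=E, B7=T, B8=F, B9=F
input #3 (r=9, w=7): events B1->T, B2->F, B4->E, B3->F, B6->E, B5->F, B7->T, B8->F, B9->F; covers B1=T, B2=F, B3=F, B4=E, B5=F, B6=E, B7=T, B8=F, B9=F
input #4 (r=11, w=1): events B1->T, B2->F, B4->S, B3->T, B6->E, B5->F, B7->T, B8->F, B9->F; covers B1=T, B2=F, B3=T, B4=S, B5=F, B6=E, B7=T, B8=F, B9=F
input #5 (r=0, w=8): events B1->T, B2->F, B4->E, B3->T, B6->E, B5->T, B7->F, B8->F, B9->F; covers B1=T, B2=F, B3=T, B4=E, B5=T, B6=E, B7=F, B8=F, B9=F
input #6 (r=9, w=8): events B1->T, B2->F, B4->E, B3->T, B6->E, B5->F, B7->T, B8->F, B9->F; covers B1=T, B2=F, B3=T, B4=E, B5=F, B6=E, B7=T, B8=F, B9=F
input #7 (r=10, w=2): events B1->T, B2->F, B4->S, B3->T, B6->E, B5->F, B7->T, B8->T; covers B1=T, B2=F, B3=T, B4=S, B5=F, B6=E, B7=T, B8=T
input #8 (r=6, w=10): events B1->T, B2->F, B4->E, B3->T, B6->E, B5->T, B7->T, B8->F, B9->F; covers B1=T, B2=F, B3=T, B4=E, B5=T, B6=E, B7=T, B8=F, B9=F
input #9 (r=1, w=3): events B1->F, B4->S, B3->T, B6->E, B5->T, B7->T, B8->F, B9->F; covers B1=F, B3=T, B4=S, B5=T, B6=E, B7=T, B8=F, B9=F
input #10 (r=5, w=9): events B1->T, B2->F, B4->E, B3->T, B6->E, B5->T, B7->T, B8->F, B9->F; covers B1=T, B2=F, B3=T, B4=E, B5=T, B6=E, B7=T, B8=F, B9=F
together the pool reaches 17 outcomes: B1=T, B1=F, B2=T, B2=F, B3=T, B3=F, B4=S, B4=E, B5=T, B5=F, B6=S, B6=E, B7=T, B7=F, B8=T, B8=F, B9=F
no size-1 subset reaches all 17 outcomes (best union: 9/17)
no size-2 subset reaches all 17 outcomes (best union: 14/17)
no size-3 subset reaches all 17 outcomes (best union: 16/17)
inputs {1, 5, 7, 9} (size 4) cover everything; no size-4 subset with a lexicographically smaller index list covers all 17
Answer: 1, 5, 7, 9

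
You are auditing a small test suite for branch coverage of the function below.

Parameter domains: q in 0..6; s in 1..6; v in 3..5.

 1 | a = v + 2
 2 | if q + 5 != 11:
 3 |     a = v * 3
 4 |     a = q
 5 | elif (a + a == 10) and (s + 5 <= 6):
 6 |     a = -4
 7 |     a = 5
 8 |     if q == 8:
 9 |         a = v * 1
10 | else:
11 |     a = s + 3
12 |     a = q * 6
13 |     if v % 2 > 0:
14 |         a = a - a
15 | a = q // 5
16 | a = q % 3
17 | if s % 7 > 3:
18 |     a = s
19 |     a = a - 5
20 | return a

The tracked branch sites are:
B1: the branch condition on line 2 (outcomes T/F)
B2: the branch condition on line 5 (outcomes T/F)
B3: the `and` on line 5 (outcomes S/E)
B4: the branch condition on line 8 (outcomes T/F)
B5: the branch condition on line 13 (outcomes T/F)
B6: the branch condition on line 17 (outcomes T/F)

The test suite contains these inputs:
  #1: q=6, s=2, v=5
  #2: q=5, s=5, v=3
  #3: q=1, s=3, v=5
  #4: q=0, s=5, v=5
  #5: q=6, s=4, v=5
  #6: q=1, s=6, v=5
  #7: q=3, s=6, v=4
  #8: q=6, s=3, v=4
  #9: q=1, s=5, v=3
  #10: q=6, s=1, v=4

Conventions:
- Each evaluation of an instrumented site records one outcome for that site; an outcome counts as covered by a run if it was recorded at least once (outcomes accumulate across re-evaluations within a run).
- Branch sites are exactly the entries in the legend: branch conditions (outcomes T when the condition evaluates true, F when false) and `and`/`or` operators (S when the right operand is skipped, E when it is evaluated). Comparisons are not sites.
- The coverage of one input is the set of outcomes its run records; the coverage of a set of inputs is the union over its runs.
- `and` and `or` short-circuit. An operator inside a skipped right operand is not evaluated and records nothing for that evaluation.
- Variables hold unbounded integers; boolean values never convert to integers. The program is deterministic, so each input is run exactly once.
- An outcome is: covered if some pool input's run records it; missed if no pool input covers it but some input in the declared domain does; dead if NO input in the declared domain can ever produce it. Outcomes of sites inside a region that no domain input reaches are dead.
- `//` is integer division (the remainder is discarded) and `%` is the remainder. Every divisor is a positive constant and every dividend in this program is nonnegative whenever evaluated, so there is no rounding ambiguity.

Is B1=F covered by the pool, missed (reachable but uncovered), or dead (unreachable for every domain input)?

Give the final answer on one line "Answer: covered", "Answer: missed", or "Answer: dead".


B1=F is recorded by pool input(s) 1, 5, 8, 10 -> covered
Answer: covered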